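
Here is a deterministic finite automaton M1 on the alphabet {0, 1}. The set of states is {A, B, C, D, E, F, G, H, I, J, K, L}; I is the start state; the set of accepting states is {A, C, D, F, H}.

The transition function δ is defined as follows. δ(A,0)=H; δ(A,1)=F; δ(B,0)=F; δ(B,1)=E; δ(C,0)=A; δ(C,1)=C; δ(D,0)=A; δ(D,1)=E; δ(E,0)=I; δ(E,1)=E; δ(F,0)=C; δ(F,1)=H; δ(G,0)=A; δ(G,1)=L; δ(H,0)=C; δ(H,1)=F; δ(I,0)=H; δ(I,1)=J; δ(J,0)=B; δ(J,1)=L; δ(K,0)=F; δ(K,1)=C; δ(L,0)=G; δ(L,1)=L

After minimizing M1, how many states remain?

First remove the unreachable states {D,K}; 10 states remain.
Start with accepting vs non-accepting: {A,C,F,H} | {B,E,G,I,J,L}.
On input 0, block {B,E,G,I,J,L} splits into {B,G,I} and {E,J,L}.
The partition is now stable with 3 blocks: {A,C,F,H} | {B,G,I} | {E,J,L}.

3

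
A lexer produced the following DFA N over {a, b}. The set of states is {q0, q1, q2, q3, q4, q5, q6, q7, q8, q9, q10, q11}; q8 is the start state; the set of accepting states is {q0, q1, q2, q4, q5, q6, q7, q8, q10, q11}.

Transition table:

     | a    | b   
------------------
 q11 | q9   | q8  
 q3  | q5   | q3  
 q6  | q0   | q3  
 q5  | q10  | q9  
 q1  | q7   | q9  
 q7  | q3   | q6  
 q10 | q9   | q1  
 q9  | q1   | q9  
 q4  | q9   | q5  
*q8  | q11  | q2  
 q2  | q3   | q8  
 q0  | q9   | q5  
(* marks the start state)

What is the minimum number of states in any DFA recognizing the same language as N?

5

States {q4} cannot be reached from the start state, so discard them.
Initial partition by acceptance: {q0,q1,q2,q5,q6,q7,q8,q10,q11} | {q3,q9}.
Refine {q0,q1,q2,q5,q6,q7,q8,q10,q11} on symbol a: members go to different blocks, giving {q0,q2,q7,q10,q11} and {q1,q5,q6,q8}.
Refine {q1,q5,q6,q8} on symbol b: members go to different blocks, giving {q1,q5,q6} and {q8}.
On input b, block {q0,q2,q7,q10,q11} splits into {q0,q7,q10} and {q2,q11}.
No further refinement is possible. Final partition (5 blocks): {q0,q7,q10} | {q3,q9} | {q1,q5,q6} | {q8} | {q2,q11}.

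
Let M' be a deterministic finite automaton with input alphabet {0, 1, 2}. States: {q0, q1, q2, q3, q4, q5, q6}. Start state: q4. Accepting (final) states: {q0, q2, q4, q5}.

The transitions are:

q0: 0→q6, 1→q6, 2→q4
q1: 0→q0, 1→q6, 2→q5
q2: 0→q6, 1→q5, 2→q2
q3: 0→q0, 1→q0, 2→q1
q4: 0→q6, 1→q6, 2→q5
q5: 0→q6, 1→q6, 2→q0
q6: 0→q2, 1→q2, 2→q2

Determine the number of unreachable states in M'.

2

BFS from q4 reaches {q0, q2, q4, q5, q6}; the 2 state(s) q1, q3 are never visited.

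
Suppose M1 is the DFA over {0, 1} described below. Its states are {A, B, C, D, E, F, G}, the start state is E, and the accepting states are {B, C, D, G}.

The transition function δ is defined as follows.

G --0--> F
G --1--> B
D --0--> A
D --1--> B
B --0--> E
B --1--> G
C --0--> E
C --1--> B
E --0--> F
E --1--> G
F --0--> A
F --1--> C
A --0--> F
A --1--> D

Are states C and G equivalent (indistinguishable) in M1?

Yes

Start with accepting vs non-accepting: {B,C,D,G} | {A,E,F}.
No further refinement is possible. Final partition (2 blocks): {B,C,D,G} | {A,E,F}.
C and G lie in the same block of the stable partition, so they are equivalent — no string distinguishes them.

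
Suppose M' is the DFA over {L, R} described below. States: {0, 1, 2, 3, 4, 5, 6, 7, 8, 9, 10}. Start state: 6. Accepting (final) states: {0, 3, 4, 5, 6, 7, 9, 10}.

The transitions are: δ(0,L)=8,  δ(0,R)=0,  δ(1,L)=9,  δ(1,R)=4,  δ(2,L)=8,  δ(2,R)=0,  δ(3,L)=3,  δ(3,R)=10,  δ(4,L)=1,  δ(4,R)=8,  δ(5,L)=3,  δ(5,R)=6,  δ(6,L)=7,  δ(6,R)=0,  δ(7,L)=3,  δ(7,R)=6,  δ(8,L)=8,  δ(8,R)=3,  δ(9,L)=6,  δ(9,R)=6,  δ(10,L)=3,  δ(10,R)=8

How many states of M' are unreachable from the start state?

5

No path from 6 leads to 1, 2, 4, 5, 9; the other 6 states are all reachable.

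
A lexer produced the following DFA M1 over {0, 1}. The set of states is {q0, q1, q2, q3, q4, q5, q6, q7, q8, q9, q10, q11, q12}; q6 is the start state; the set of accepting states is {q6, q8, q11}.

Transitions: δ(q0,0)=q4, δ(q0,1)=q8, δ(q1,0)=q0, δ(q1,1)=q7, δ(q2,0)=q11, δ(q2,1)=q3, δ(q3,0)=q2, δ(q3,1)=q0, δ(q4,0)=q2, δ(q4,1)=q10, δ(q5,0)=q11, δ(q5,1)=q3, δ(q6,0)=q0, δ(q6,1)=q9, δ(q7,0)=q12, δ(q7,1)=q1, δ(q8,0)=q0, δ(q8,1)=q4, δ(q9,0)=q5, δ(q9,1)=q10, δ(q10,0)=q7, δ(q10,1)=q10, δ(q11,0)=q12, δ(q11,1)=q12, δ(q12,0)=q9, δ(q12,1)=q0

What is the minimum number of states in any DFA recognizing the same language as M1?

10

Initial partition by acceptance: {q6,q8,q11} | {q0,q1,q2,q3,q4,q5,q7,q9,q10,q12}.
Refine {q0,q1,q2,q3,q4,q5,q7,q9,q10,q12} on symbol 0: members go to different blocks, giving {q0,q1,q3,q4,q7,q9,q10,q12} and {q2,q5}.
Split {q0,q1,q3,q4,q7,q9,q10,q12} by δ(·,0) → {q0,q1,q7,q10,q12} and {q3,q4,q9}.
On input 1, block {q6,q8,q11} splits into {q6,q8} and {q11}.
Split {q0,q1,q7,q10,q12} by δ(·,0) → {q1,q7,q10} and {q0,q12}.
Refine {q1,q7,q10} on symbol 0: members go to different blocks, giving {q1,q7} and {q10}.
On input 1, block {q3,q4,q9} splits into {q4,q9} and {q3}.
On input 1, block {q0,q12} splits into {q0} and {q12}.
Refine {q1,q7} on symbol 0: members go to different blocks, giving {q1} and {q7}.
The partition is now stable with 10 blocks: {q6,q8} | {q1} | {q2,q5} | {q4,q9} | {q11} | {q0} | {q10} | {q3} | {q12} | {q7}.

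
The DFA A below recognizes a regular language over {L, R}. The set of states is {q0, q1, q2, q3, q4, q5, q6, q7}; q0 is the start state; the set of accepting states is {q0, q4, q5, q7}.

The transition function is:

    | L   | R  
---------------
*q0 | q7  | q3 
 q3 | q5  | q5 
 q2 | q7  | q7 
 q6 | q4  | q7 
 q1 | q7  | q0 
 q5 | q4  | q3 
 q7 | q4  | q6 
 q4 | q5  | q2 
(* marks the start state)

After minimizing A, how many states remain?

Reachable states from the start: {q0,q2,q3,q4,q5,q6,q7}. Unreachable: {q1} — drop them.
Start with accepting vs non-accepting: {q0,q4,q5,q7} | {q2,q3,q6}.
Stable partition: {q0,q4,q5,q7} | {q2,q3,q6} — 2 equivalence classes.

2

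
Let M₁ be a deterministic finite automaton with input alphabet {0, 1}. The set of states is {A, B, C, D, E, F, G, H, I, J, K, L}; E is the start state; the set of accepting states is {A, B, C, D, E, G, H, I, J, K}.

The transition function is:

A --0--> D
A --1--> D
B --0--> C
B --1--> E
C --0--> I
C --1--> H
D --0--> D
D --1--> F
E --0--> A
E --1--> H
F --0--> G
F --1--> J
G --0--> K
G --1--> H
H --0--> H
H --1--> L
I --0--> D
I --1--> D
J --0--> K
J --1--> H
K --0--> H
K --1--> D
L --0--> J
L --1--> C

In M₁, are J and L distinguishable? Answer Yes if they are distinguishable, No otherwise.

Reachable states from the start: {A,C,D,E,F,G,H,I,J,K,L}. Unreachable: {B} — drop them.
P0 = {A,C,D,E,G,H,I,J,K} | {F,L}.
On input 1, block {A,C,D,E,G,H,I,J,K} splits into {A,C,E,G,I,J,K} and {D,H}.
Split {A,C,E,G,I,J,K} by δ(·,0) → {C,E,G,J} and {A,I,K}.
Stable partition: {C,E,G,J} | {F,L} | {D,H} | {A,I,K} — 4 equivalence classes.
J and L end up in different blocks, so they are distinguishable. For instance, the string 'ε' is accepted from only J.

Yes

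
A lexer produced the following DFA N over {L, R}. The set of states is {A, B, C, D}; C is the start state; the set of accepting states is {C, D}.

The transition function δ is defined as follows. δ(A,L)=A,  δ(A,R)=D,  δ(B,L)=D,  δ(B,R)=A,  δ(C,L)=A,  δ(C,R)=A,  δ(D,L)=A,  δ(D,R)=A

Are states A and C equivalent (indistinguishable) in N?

Reachable states from the start: {A,C,D}. Unreachable: {B} — drop them.
Start with accepting vs non-accepting: {C,D} | {A}.
The partition is now stable with 2 blocks: {C,D} | {A}.
A and C end up in different blocks, so they are distinguishable. For instance, the string 'ε' is accepted from only C.

No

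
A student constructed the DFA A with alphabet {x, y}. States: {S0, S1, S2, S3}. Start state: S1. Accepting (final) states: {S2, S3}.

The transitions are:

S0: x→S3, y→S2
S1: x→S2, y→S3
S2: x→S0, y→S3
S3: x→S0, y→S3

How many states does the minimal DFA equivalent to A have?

Start with accepting vs non-accepting: {S2,S3} | {S0,S1}.
Stable partition: {S2,S3} | {S0,S1} — 2 equivalence classes.

2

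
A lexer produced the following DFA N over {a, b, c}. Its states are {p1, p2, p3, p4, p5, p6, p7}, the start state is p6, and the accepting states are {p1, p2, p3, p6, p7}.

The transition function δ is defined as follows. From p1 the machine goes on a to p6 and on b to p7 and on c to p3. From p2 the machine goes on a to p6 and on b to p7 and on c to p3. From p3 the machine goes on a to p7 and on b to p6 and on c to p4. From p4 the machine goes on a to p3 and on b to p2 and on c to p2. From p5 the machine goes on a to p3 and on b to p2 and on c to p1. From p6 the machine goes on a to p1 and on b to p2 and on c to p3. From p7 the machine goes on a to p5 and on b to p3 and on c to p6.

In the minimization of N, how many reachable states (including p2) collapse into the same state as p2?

Initial partition by acceptance: {p1,p2,p3,p6,p7} | {p4,p5}.
Split {p1,p2,p3,p6,p7} by δ(·,a) → {p1,p2,p3,p6} and {p7}.
Refine {p1,p2,p3,p6} on symbol a: members go to different blocks, giving {p1,p2,p6} and {p3}.
Split {p1,p2,p6} by δ(·,b) → {p1,p2} and {p6}.
No further refinement is possible. Final partition (5 blocks): {p1,p2} | {p4,p5} | {p7} | {p3} | {p6}.
The equivalence class containing p2 is {p1,p2}, of size 2.

2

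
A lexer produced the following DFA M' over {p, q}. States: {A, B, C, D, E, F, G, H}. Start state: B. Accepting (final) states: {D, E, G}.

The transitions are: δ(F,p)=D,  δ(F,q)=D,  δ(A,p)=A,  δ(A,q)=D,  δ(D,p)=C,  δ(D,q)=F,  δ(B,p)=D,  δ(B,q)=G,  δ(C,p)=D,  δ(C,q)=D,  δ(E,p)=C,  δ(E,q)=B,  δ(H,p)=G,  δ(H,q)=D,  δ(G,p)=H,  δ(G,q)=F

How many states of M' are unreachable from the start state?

No path from B leads to A, E; the other 6 states are all reachable.

2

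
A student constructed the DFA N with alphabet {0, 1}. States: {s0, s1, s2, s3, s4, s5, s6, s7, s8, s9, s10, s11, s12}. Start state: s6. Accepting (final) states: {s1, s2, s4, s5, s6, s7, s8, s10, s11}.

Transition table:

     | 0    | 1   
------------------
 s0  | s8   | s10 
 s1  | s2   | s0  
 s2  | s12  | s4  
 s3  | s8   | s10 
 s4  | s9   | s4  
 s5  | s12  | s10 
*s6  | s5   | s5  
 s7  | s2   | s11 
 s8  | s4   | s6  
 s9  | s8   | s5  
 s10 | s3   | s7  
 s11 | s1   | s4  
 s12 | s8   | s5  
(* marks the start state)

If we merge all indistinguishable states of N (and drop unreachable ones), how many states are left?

10

Every state is reachable, so we keep all 13.
Initial partition by acceptance: {s1,s2,s4,s5,s6,s7,s8,s10,s11} | {s0,s3,s9,s12}.
Split {s1,s2,s4,s5,s6,s7,s8,s10,s11} by δ(·,0) → {s1,s6,s7,s8,s11} and {s2,s4,s5,s10}.
Split {s1,s6,s7,s8,s11} by δ(·,0) → {s1,s6,s7,s8} and {s11}.
Refine {s1,s6,s7,s8} on symbol 1: members go to different blocks, giving {s1} and {s6} and {s7} and {s8}.
On input 1, block {s2,s4,s5,s10} splits into {s2,s4,s5} and {s10}.
Refine {s0,s3,s9,s12} on symbol 1: members go to different blocks, giving {s0,s3} and {s9,s12}.
Split {s2,s4,s5} by δ(·,1) → {s2,s4} and {s5}.
No further refinement is possible. Final partition (10 blocks): {s1} | {s0,s3} | {s2,s4} | {s11} | {s6} | {s7} | {s8} | {s10} | {s9,s12} | {s5}.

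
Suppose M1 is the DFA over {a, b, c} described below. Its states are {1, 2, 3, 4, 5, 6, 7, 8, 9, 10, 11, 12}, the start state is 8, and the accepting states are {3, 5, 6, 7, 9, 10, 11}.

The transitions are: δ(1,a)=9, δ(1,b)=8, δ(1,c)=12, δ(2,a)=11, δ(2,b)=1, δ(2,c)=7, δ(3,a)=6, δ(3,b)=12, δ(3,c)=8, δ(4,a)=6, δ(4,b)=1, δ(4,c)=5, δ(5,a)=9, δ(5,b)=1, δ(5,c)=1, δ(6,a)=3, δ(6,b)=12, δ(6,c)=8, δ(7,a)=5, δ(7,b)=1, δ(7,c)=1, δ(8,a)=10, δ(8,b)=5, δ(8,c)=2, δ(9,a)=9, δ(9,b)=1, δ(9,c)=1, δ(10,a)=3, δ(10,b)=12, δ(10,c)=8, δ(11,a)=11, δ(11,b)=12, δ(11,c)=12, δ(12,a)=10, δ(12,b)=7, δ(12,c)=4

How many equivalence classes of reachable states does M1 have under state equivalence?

5

Every state is reachable, so we keep all 12.
P0 = {3,5,6,7,9,10,11} | {1,2,4,8,12}.
Split {1,2,4,8,12} by δ(·,b) → {1,2,4} and {8,12}.
Refine {3,5,6,7,9,10,11} on symbol b: members go to different blocks, giving {3,6,10,11} and {5,7,9}.
Split {1,2,4} by δ(·,a) → {2,4} and {1}.
The partition is now stable with 5 blocks: {3,6,10,11} | {2,4} | {8,12} | {5,7,9} | {1}.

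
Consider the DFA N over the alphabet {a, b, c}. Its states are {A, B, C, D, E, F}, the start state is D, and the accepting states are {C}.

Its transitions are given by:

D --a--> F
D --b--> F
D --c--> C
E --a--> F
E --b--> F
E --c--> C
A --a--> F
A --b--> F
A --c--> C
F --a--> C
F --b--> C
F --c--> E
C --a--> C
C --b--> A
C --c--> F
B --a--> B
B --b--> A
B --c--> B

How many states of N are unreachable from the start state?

No path from D leads to B; the other 5 states are all reachable.

1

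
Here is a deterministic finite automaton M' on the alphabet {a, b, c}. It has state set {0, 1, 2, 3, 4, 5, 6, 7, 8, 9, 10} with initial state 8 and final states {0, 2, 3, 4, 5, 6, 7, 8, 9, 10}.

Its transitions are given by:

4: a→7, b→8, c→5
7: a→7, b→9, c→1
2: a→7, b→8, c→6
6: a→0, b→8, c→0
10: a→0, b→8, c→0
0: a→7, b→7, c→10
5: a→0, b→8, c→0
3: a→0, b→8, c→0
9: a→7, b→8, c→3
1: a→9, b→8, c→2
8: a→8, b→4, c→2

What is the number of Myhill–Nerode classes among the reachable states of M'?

6

P0 = {0,2,3,4,5,6,7,8,9,10} | {1}.
Split {0,2,3,4,5,6,7,8,9,10} by δ(·,c) → {0,2,3,4,5,6,8,9,10} and {7}.
Split {0,2,3,4,5,6,8,9,10} by δ(·,a) → {3,5,6,8,10} and {0,2,4,9}.
On input a, block {3,5,6,8,10} splits into {3,5,6,10} and {8}.
Split {0,2,4,9} by δ(·,b) → {2,4,9} and {0}.
Stable partition: {3,5,6,10} | {1} | {7} | {2,4,9} | {8} | {0} — 6 equivalence classes.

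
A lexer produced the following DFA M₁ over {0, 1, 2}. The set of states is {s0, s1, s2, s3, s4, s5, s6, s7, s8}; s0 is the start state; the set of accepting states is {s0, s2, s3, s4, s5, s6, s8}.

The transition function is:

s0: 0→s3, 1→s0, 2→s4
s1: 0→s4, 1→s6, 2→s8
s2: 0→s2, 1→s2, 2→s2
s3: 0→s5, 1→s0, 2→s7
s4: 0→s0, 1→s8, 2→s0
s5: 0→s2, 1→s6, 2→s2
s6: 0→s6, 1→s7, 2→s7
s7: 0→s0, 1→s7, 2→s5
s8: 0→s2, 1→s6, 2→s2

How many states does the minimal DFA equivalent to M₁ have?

7

States {s1} cannot be reached from the start state, so discard them.
Start with accepting vs non-accepting: {s0,s2,s3,s4,s5,s6,s8} | {s7}.
On input 1, block {s0,s2,s3,s4,s5,s6,s8} splits into {s0,s2,s3,s4,s5,s8} and {s6}.
Split {s0,s2,s3,s4,s5,s8} by δ(·,1) → {s0,s2,s3,s4} and {s5,s8}.
On input 0, block {s0,s2,s3,s4} splits into {s0,s2,s4} and {s3}.
On input 0, block {s0,s2,s4} splits into {s2,s4} and {s0}.
On input 0, block {s2,s4} splits into {s2} and {s4}.
Stable partition: {s2} | {s7} | {s6} | {s5,s8} | {s3} | {s0} | {s4} — 7 equivalence classes.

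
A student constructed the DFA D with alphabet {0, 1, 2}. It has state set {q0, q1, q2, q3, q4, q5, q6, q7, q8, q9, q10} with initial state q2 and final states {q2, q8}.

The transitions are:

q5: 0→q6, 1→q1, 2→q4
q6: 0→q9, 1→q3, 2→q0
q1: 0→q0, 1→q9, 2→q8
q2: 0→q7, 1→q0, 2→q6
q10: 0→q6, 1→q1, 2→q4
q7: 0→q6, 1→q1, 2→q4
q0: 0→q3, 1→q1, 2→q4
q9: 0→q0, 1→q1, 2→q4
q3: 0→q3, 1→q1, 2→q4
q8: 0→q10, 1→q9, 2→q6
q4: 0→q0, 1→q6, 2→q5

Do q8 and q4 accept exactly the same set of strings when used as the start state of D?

Initial partition by acceptance: {q2,q8} | {q0,q1,q3,q4,q5,q6,q7,q9,q10}.
Refine {q0,q1,q3,q4,q5,q6,q7,q9,q10} on symbol 2: members go to different blocks, giving {q0,q3,q4,q5,q6,q7,q9,q10} and {q1}.
Refine {q0,q3,q4,q5,q6,q7,q9,q10} on symbol 1: members go to different blocks, giving {q0,q3,q5,q7,q9,q10} and {q4,q6}.
On input 0, block {q0,q3,q5,q7,q9,q10} splits into {q0,q3,q9} and {q5,q7,q10}.
Split {q4,q6} by δ(·,1) → {q4} and {q6}.
The partition is now stable with 6 blocks: {q2,q8} | {q0,q3,q9} | {q1} | {q4} | {q5,q7,q10} | {q6}.
q8 and q4 end up in different blocks, so they are distinguishable. For instance, the string 'ε' is accepted from only q8.

No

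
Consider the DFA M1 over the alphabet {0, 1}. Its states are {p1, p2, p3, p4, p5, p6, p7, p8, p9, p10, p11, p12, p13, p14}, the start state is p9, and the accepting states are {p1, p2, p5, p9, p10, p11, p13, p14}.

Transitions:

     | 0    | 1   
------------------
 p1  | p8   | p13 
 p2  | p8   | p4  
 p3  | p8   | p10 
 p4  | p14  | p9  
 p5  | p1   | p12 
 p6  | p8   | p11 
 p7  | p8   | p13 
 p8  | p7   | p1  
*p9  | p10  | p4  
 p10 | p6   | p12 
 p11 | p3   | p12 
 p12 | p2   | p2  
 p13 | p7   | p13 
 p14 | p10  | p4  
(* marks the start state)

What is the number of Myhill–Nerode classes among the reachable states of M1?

First remove the unreachable states {p5}; 13 states remain.
Start with accepting vs non-accepting: {p1,p2,p9,p10,p11,p13,p14} | {p3,p4,p6,p7,p8,p12}.
Split {p1,p2,p9,p10,p11,p13,p14} by δ(·,0) → {p1,p2,p10,p11,p13} and {p9,p14}.
Split {p1,p2,p10,p11,p13} by δ(·,1) → {p2,p10,p11} and {p1,p13}.
Refine {p3,p4,p6,p7,p8,p12} on symbol 0: members go to different blocks, giving {p3,p6,p7,p8} and {p4} and {p12}.
Refine {p2,p10,p11} on symbol 1: members go to different blocks, giving {p10,p11} and {p2}.
Refine {p3,p6,p7,p8} on symbol 1: members go to different blocks, giving {p3,p6} and {p7,p8}.
Stable partition: {p10,p11} | {p3,p6} | {p9,p14} | {p1,p13} | {p4} | {p12} | {p2} | {p7,p8} — 8 equivalence classes.

8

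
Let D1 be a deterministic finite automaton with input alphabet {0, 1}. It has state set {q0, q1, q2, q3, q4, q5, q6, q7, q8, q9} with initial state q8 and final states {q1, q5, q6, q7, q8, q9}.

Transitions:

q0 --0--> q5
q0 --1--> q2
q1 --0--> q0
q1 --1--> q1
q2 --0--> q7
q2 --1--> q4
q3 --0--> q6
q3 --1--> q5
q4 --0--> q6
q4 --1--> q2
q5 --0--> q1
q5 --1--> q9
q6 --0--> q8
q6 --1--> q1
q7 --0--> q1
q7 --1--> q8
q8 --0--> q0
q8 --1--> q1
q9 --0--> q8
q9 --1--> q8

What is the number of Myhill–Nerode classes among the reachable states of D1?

States {q3} cannot be reached from the start state, so discard them.
Start with accepting vs non-accepting: {q1,q5,q6,q7,q8,q9} | {q0,q2,q4}.
Split {q1,q5,q6,q7,q8,q9} by δ(·,0) → {q5,q6,q7,q9} and {q1,q8}.
Refine {q5,q6,q7,q9} on symbol 1: members go to different blocks, giving {q6,q7,q9} and {q5}.
Refine {q0,q2,q4} on symbol 0: members go to different blocks, giving {q2,q4} and {q0}.
Stable partition: {q6,q7,q9} | {q2,q4} | {q1,q8} | {q5} | {q0} — 5 equivalence classes.

5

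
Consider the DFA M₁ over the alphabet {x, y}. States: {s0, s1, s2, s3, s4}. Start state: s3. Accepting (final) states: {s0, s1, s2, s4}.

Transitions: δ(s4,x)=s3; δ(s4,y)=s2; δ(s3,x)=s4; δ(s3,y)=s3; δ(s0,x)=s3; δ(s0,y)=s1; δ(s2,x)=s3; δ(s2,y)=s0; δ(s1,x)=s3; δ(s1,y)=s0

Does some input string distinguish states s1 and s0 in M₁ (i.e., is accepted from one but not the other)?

All states are reachable from the start state.
P0 = {s0,s1,s2,s4} | {s3}.
The partition is now stable with 2 blocks: {s0,s1,s2,s4} | {s3}.
s1 and s0 lie in the same block of the stable partition, so they are equivalent — no string distinguishes them.

No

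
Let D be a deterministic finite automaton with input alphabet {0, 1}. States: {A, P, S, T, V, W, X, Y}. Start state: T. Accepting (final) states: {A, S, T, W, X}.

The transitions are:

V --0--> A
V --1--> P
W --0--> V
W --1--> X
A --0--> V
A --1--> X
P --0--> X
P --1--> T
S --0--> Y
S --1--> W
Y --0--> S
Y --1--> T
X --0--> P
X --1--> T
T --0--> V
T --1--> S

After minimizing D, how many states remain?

P0 = {A,S,T,W,X} | {P,V,Y}.
Split {P,V,Y} by δ(·,1) → {P,Y} and {V}.
Refine {A,S,T,W,X} on symbol 0: members go to different blocks, giving {A,T,W} and {S,X}.
No further refinement is possible. Final partition (4 blocks): {A,T,W} | {P,Y} | {V} | {S,X}.

4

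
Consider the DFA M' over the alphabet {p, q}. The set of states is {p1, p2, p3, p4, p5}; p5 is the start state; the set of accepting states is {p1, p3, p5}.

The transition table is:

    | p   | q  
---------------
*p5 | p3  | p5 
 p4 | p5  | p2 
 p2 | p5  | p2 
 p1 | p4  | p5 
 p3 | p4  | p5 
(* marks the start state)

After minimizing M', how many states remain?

3

Reachable states from the start: {p2,p3,p4,p5}. Unreachable: {p1} — drop them.
P0 = {p3,p5} | {p2,p4}.
Split {p3,p5} by δ(·,p) → {p3} and {p5}.
No further refinement is possible. Final partition (3 blocks): {p3} | {p2,p4} | {p5}.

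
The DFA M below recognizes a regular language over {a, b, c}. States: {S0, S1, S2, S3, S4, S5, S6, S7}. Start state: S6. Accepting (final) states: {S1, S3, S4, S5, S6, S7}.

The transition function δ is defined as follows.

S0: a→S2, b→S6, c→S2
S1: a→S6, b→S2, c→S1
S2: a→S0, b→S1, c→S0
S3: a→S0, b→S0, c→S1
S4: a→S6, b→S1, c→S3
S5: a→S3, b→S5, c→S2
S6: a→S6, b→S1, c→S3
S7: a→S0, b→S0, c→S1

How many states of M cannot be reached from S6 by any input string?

BFS from S6 reaches {S0, S1, S2, S3, S6}; the 3 state(s) S4, S5, S7 are never visited.

3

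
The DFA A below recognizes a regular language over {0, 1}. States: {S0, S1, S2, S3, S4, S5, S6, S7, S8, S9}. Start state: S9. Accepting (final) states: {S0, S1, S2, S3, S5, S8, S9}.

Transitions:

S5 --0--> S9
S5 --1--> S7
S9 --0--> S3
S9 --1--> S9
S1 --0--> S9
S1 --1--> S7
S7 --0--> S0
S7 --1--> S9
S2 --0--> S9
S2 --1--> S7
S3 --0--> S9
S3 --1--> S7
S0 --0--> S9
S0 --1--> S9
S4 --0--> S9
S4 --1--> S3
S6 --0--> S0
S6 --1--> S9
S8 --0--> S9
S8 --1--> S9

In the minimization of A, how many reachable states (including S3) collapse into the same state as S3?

1

States {S1,S2,S4,S5,S6,S8} cannot be reached from the start state, so discard them.
Initial partition by acceptance: {S0,S3,S9} | {S7}.
On input 1, block {S0,S3,S9} splits into {S0,S9} and {S3}.
Split {S0,S9} by δ(·,0) → {S0} and {S9}.
Stable partition: {S0} | {S7} | {S3} | {S9} — 4 equivalence classes.
State S3 belongs to the block {S3}, which has 1 states.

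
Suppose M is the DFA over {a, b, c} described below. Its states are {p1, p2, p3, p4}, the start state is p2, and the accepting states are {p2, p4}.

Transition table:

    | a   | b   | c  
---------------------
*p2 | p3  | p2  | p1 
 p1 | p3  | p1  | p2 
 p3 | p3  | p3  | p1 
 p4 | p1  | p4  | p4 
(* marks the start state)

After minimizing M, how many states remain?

3

Reachable states from the start: {p1,p2,p3}. Unreachable: {p4} — drop them.
P0 = {p2} | {p1,p3}.
Refine {p1,p3} on symbol c: members go to different blocks, giving {p1} and {p3}.
The partition is now stable with 3 blocks: {p2} | {p1} | {p3}.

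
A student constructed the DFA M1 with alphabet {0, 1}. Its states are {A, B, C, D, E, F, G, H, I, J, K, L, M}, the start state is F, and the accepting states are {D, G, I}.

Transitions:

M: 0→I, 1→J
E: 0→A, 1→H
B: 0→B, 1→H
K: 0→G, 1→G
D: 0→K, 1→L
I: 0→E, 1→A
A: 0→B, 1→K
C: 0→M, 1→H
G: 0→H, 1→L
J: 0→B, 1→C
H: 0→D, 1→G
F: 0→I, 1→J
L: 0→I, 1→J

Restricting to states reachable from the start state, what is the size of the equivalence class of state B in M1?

All states are reachable from the start state.
Start with accepting vs non-accepting: {D,G,I} | {A,B,C,E,F,H,J,K,L,M}.
On input 0, block {A,B,C,E,F,H,J,K,L,M} splits into {A,B,C,E,J} and {F,H,K,L,M}.
Refine {D,G,I} on symbol 0: members go to different blocks, giving {D,G} and {I}.
Refine {A,B,C,E,J} on symbol 0: members go to different blocks, giving {A,B,E,J} and {C}.
On input 1, block {A,B,E,J} splits into {A,B,E} and {J}.
On input 0, block {F,H,K,L,M} splits into {F,L,M} and {H,K}.
The partition is now stable with 7 blocks: {D,G} | {A,B,E} | {F,L,M} | {I} | {C} | {J} | {H,K}.
State B belongs to the block {A,B,E}, which has 3 states.

3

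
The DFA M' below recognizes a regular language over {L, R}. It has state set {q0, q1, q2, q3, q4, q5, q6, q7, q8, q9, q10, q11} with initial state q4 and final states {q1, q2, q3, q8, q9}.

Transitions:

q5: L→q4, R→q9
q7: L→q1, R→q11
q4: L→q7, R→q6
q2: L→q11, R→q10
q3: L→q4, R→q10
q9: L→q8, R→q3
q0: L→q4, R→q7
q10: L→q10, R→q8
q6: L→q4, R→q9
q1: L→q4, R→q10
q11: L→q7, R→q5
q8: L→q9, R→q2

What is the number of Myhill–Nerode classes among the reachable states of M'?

States {q0} cannot be reached from the start state, so discard them.
Start with accepting vs non-accepting: {q1,q2,q3,q8,q9} | {q4,q5,q6,q7,q10,q11}.
Refine {q1,q2,q3,q8,q9} on symbol L: members go to different blocks, giving {q1,q2,q3} and {q8,q9}.
On input L, block {q4,q5,q6,q7,q10,q11} splits into {q4,q5,q6,q10,q11} and {q7}.
Refine {q4,q5,q6,q10,q11} on symbol L: members go to different blocks, giving {q5,q6,q10} and {q4,q11}.
On input L, block {q5,q6,q10} splits into {q5,q6} and {q10}.
Stable partition: {q1,q2,q3} | {q5,q6} | {q8,q9} | {q7} | {q4,q11} | {q10} — 6 equivalence classes.

6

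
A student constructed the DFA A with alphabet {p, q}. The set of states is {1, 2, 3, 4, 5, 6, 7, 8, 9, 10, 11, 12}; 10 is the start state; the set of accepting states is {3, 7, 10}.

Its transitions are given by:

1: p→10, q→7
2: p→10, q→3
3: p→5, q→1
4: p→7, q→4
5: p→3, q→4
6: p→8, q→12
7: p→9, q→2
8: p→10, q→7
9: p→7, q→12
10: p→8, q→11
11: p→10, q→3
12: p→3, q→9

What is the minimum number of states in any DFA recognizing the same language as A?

4

Reachable states from the start: {1,2,3,4,5,7,8,9,10,11,12}. Unreachable: {6} — drop them.
P0 = {3,7,10} | {1,2,4,5,8,9,11,12}.
On input q, block {1,2,4,5,8,9,11,12} splits into {1,2,8,11} and {4,5,9,12}.
Split {3,7,10} by δ(·,p) → {3,7} and {10}.
Stable partition: {3,7} | {1,2,8,11} | {4,5,9,12} | {10} — 4 equivalence classes.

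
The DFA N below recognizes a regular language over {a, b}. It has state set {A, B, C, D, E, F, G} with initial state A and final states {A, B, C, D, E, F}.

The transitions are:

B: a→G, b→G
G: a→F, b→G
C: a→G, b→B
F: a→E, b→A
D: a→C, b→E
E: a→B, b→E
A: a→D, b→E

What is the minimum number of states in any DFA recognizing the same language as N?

7

All states are reachable from the start state.
Initial partition by acceptance: {A,B,C,D,E,F} | {G}.
Split {A,B,C,D,E,F} by δ(·,a) → {A,D,E,F} and {B,C}.
Refine {A,D,E,F} on symbol a: members go to different blocks, giving {A,F} and {D,E}.
Refine {A,F} on symbol b: members go to different blocks, giving {A} and {F}.
Refine {B,C} on symbol b: members go to different blocks, giving {B} and {C}.
Refine {D,E} on symbol a: members go to different blocks, giving {D} and {E}.
The partition is now stable with 7 blocks: {A} | {G} | {B} | {D} | {F} | {C} | {E}.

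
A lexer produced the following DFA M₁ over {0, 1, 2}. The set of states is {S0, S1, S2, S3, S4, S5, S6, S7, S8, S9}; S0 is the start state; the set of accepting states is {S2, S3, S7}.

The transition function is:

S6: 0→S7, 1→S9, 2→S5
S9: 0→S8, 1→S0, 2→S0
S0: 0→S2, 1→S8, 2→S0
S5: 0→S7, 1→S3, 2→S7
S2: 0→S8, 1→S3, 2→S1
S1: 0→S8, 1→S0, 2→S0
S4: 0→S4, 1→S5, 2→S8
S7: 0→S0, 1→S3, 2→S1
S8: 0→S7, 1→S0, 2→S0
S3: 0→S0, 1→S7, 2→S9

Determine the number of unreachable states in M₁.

Starting at S0 and following transitions, the reachable set is {S0, S1, S2, S3, S7, S8, S9}. That leaves S4, S5, S6 unreachable — 3 in total.

3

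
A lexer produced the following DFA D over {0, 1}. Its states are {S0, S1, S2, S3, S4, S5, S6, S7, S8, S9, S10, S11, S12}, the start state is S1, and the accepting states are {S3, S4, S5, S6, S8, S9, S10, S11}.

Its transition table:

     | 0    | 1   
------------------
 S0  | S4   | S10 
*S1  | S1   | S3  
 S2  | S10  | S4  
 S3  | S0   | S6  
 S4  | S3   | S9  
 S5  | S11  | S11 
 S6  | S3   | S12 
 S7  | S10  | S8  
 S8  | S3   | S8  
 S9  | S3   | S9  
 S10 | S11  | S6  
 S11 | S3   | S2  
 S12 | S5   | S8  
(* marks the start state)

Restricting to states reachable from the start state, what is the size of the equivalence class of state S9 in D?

3

Reachable states from the start: {S0,S1,S2,S3,S4,S5,S6,S8,S9,S10,S11,S12}. Unreachable: {S7} — drop them.
P0 = {S3,S4,S5,S6,S8,S9,S10,S11} | {S0,S1,S2,S12}.
On input 0, block {S3,S4,S5,S6,S8,S9,S10,S11} splits into {S4,S5,S6,S8,S9,S10,S11} and {S3}.
Refine {S4,S5,S6,S8,S9,S10,S11} on symbol 0: members go to different blocks, giving {S4,S6,S8,S9,S11} and {S5,S10}.
Refine {S4,S6,S8,S9,S11} on symbol 1: members go to different blocks, giving {S4,S8,S9} and {S6,S11}.
Split {S0,S1,S2,S12} by δ(·,0) → {S2,S12} and {S0} and {S1}.
No further refinement is possible. Final partition (7 blocks): {S4,S8,S9} | {S2,S12} | {S3} | {S5,S10} | {S6,S11} | {S0} | {S1}.
The equivalence class containing S9 is {S4,S8,S9}, of size 3.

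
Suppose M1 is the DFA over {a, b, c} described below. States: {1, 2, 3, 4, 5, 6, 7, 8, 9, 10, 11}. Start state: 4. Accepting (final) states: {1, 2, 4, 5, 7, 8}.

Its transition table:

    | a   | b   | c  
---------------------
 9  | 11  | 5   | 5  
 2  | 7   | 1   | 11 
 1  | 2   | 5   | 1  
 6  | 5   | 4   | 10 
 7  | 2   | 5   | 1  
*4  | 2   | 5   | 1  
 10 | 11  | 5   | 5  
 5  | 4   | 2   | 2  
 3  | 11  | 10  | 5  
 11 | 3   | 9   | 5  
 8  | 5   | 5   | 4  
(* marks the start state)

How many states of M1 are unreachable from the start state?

No path from 4 leads to 6, 8; the other 9 states are all reachable.

2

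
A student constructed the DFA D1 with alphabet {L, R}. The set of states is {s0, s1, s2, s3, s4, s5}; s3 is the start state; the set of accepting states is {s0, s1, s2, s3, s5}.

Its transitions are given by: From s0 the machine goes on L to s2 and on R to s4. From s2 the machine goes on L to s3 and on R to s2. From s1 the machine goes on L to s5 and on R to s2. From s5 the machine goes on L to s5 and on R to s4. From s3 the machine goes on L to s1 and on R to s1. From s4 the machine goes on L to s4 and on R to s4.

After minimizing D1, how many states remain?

Reachable states from the start: {s1,s2,s3,s4,s5}. Unreachable: {s0} — drop them.
Start with accepting vs non-accepting: {s1,s2,s3,s5} | {s4}.
Refine {s1,s2,s3,s5} on symbol R: members go to different blocks, giving {s1,s2,s3} and {s5}.
On input L, block {s1,s2,s3} splits into {s2,s3} and {s1}.
Split {s2,s3} by δ(·,L) → {s2} and {s3}.
The partition is now stable with 5 blocks: {s2} | {s4} | {s5} | {s1} | {s3}.

5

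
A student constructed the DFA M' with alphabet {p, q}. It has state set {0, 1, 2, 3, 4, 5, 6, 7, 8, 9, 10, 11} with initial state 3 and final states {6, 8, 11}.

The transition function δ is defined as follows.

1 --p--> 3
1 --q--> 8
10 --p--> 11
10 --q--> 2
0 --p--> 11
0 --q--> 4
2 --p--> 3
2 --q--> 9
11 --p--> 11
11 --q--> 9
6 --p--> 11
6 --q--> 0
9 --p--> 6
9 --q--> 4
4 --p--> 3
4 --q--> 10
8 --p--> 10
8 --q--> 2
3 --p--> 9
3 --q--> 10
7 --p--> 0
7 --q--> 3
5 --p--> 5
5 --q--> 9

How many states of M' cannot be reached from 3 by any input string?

BFS from 3 reaches {0, 2, 3, 4, 6, 9, 10, 11}; the 4 state(s) 1, 5, 7, 8 are never visited.

4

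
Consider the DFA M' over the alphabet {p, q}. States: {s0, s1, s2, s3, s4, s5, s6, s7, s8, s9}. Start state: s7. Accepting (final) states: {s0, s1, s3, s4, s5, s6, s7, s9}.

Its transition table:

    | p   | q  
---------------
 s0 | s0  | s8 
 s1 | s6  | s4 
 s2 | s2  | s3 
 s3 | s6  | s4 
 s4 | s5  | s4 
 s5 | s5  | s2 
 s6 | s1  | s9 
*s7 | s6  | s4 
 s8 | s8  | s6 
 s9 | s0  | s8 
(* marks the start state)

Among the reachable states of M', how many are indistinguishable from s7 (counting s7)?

Every state is reachable, so we keep all 10.
P0 = {s0,s1,s3,s4,s5,s6,s7,s9} | {s2,s8}.
Split {s0,s1,s3,s4,s5,s6,s7,s9} by δ(·,q) → {s1,s3,s4,s6,s7} and {s0,s5,s9}.
Split {s1,s3,s4,s6,s7} by δ(·,p) → {s1,s3,s6,s7} and {s4}.
Refine {s1,s3,s6,s7} on symbol q: members go to different blocks, giving {s1,s3,s7} and {s6}.
On input q, block {s2,s8} splits into {s2} and {s8}.
Refine {s0,s5,s9} on symbol q: members go to different blocks, giving {s0,s9} and {s5}.
No further refinement is possible. Final partition (7 blocks): {s1,s3,s7} | {s2} | {s0,s9} | {s4} | {s6} | {s8} | {s5}.
The equivalence class containing s7 is {s1,s3,s7}, of size 3.

3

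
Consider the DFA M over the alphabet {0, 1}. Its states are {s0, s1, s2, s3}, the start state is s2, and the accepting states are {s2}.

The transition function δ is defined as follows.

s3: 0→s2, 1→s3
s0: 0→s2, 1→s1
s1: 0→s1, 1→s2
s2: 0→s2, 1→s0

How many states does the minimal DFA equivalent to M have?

First remove the unreachable states {s3}; 3 states remain.
P0 = {s2} | {s0,s1}.
Refine {s0,s1} on symbol 0: members go to different blocks, giving {s0} and {s1}.
Stable partition: {s2} | {s0} | {s1} — 3 equivalence classes.

3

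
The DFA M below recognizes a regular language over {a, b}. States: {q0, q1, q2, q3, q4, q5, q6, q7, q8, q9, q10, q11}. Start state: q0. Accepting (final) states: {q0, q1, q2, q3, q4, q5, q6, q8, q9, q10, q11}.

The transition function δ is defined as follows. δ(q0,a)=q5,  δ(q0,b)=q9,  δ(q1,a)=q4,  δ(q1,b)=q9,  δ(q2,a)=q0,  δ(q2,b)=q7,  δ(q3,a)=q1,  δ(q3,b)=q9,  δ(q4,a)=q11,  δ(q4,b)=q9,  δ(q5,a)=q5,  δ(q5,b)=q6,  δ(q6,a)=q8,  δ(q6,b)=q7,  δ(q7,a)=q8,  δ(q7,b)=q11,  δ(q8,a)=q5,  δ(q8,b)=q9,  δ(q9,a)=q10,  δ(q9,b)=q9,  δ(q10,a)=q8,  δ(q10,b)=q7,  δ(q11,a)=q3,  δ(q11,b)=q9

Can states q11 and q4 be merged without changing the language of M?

States {q2} cannot be reached from the start state, so discard them.
Initial partition by acceptance: {q0,q1,q3,q4,q5,q6,q8,q9,q10,q11} | {q7}.
Split {q0,q1,q3,q4,q5,q6,q8,q9,q10,q11} by δ(·,b) → {q0,q1,q3,q4,q5,q8,q9,q11} and {q6,q10}.
Split {q0,q1,q3,q4,q5,q8,q9,q11} by δ(·,a) → {q0,q1,q3,q4,q5,q8,q11} and {q9}.
On input b, block {q0,q1,q3,q4,q5,q8,q11} splits into {q0,q1,q3,q4,q8,q11} and {q5}.
On input a, block {q0,q1,q3,q4,q8,q11} splits into {q1,q3,q4,q11} and {q0,q8}.
The partition is now stable with 6 blocks: {q1,q3,q4,q11} | {q7} | {q6,q10} | {q9} | {q5} | {q0,q8}.
q11 and q4 lie in the same block of the stable partition, so they are equivalent — no string distinguishes them.

Yes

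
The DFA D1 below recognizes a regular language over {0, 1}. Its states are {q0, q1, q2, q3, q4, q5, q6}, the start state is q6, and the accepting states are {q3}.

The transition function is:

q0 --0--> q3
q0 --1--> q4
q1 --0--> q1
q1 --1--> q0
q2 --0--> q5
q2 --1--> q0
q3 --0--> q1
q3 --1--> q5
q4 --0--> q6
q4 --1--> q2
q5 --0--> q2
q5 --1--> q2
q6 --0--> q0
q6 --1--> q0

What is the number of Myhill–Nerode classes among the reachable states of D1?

7

P0 = {q3} | {q0,q1,q2,q4,q5,q6}.
On input 0, block {q0,q1,q2,q4,q5,q6} splits into {q1,q2,q4,q5,q6} and {q0}.
Split {q1,q2,q4,q5,q6} by δ(·,0) → {q1,q2,q4,q5} and {q6}.
Split {q1,q2,q4,q5} by δ(·,0) → {q1,q2,q5} and {q4}.
Split {q1,q2,q5} by δ(·,1) → {q1,q2} and {q5}.
Refine {q1,q2} on symbol 0: members go to different blocks, giving {q1} and {q2}.
The partition is now stable with 7 blocks: {q3} | {q1} | {q0} | {q6} | {q4} | {q5} | {q2}.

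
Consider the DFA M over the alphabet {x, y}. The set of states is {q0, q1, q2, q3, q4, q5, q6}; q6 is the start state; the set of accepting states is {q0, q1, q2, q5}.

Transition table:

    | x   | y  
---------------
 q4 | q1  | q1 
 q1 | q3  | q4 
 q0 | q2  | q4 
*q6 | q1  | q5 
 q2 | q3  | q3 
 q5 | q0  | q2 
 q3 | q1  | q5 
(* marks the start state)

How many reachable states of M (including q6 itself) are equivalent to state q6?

2

All states are reachable from the start state.
Start with accepting vs non-accepting: {q0,q1,q2,q5} | {q3,q4,q6}.
Refine {q0,q1,q2,q5} on symbol x: members go to different blocks, giving {q0,q5} and {q1,q2}.
Split {q0,q5} by δ(·,x) → {q0} and {q5}.
Split {q3,q4,q6} by δ(·,y) → {q3,q6} and {q4}.
Refine {q1,q2} on symbol y: members go to different blocks, giving {q1} and {q2}.
No further refinement is possible. Final partition (6 blocks): {q0} | {q3,q6} | {q1} | {q5} | {q4} | {q2}.
State q6 belongs to the block {q3,q6}, which has 2 states.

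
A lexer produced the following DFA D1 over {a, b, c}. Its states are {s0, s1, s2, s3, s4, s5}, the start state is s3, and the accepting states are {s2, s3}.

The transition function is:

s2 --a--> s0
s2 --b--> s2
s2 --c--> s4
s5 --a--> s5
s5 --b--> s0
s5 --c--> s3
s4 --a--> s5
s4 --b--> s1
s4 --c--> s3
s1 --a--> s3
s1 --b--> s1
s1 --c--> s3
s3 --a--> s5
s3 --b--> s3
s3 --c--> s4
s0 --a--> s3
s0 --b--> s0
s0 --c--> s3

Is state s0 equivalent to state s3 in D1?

First remove the unreachable states {s2}; 5 states remain.
Initial partition by acceptance: {s3} | {s0,s1,s4,s5}.
Split {s0,s1,s4,s5} by δ(·,a) → {s0,s1} and {s4,s5}.
No further refinement is possible. Final partition (3 blocks): {s3} | {s0,s1} | {s4,s5}.
s0 and s3 end up in different blocks, so they are distinguishable. For instance, the string 'ε' is accepted from only s3.

No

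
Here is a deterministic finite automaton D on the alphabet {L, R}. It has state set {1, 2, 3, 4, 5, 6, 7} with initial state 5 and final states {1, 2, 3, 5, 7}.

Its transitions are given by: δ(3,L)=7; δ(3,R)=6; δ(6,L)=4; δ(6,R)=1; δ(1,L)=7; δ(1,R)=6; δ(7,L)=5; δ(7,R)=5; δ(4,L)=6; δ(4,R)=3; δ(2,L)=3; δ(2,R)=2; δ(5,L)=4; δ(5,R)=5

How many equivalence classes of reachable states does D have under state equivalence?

States {2} cannot be reached from the start state, so discard them.
Start with accepting vs non-accepting: {1,3,5,7} | {4,6}.
On input L, block {1,3,5,7} splits into {1,3,7} and {5}.
On input L, block {1,3,7} splits into {1,3} and {7}.
The partition is now stable with 4 blocks: {1,3} | {4,6} | {5} | {7}.

4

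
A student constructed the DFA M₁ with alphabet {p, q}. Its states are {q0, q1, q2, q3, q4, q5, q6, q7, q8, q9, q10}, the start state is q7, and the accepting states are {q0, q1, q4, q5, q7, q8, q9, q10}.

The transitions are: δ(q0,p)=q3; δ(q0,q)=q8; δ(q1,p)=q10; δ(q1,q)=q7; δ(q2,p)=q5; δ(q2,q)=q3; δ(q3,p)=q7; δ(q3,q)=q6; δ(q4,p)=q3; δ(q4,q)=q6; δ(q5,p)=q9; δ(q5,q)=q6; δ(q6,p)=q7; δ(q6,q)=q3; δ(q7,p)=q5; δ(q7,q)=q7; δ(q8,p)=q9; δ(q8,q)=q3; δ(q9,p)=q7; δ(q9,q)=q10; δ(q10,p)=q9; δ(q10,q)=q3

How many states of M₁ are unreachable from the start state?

BFS from q7 reaches {q3, q5, q6, q7, q9, q10}; the 5 state(s) q0, q1, q2, q4, q8 are never visited.

5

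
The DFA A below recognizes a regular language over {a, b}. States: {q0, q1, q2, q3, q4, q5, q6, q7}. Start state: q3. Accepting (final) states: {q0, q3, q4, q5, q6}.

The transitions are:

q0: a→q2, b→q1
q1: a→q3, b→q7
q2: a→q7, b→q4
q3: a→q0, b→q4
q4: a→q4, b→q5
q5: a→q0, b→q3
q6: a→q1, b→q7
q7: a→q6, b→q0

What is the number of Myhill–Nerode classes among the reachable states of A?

8

Every state is reachable, so we keep all 8.
P0 = {q0,q3,q4,q5,q6} | {q1,q2,q7}.
Refine {q0,q3,q4,q5,q6} on symbol a: members go to different blocks, giving {q3,q4,q5} and {q0,q6}.
On input a, block {q3,q4,q5} splits into {q3,q5} and {q4}.
Split {q3,q5} by δ(·,b) → {q3} and {q5}.
Split {q1,q2,q7} by δ(·,a) → {q1} and {q2} and {q7}.
Split {q0,q6} by δ(·,a) → {q0} and {q6}.
The partition is now stable with 8 blocks: {q3} | {q1} | {q0} | {q4} | {q5} | {q2} | {q7} | {q6}.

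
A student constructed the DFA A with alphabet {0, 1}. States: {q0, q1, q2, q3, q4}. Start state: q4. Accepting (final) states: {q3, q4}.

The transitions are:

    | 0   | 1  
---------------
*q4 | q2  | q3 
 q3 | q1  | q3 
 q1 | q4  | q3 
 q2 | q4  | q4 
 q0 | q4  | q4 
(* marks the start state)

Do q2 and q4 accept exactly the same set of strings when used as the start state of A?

No

States {q0} cannot be reached from the start state, so discard them.
Start with accepting vs non-accepting: {q3,q4} | {q1,q2}.
The partition is now stable with 2 blocks: {q3,q4} | {q1,q2}.
q2 and q4 end up in different blocks, so they are distinguishable. For instance, the string 'ε' is accepted from only q4.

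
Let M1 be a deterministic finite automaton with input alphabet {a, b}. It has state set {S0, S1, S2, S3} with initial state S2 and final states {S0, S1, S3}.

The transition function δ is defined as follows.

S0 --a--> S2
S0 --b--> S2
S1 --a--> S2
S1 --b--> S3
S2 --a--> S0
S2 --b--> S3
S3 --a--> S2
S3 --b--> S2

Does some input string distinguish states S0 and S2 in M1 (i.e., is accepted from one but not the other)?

Reachable states from the start: {S0,S2,S3}. Unreachable: {S1} — drop them.
P0 = {S0,S3} | {S2}.
No further refinement is possible. Final partition (2 blocks): {S0,S3} | {S2}.
S0 and S2 end up in different blocks, so they are distinguishable. For instance, the string 'ε' is accepted from only S0.

Yes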